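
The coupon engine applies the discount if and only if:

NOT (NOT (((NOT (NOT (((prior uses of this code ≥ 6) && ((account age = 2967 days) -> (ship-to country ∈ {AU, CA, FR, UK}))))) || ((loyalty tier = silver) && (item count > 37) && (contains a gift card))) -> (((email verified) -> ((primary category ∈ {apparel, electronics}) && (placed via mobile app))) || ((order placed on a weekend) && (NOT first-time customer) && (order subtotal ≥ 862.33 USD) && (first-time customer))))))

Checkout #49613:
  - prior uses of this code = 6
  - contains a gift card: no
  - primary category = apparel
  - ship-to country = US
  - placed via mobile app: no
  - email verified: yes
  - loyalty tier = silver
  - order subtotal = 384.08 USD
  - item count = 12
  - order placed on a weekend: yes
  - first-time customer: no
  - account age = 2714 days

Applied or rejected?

Rejected

Atomic conditions:
  prior uses of this code ≥ 6: 6 ≥ 6 is true
  account age = 2967 days: 2714 == 2967 is false
  ship-to country ∈ {AU, CA, FR, UK}: US is not in the set → false
  loyalty tier = silver: silver == silver is true
  item count > 37: 12 > 37 is false
  contains a gift card: no → false
  email verified: yes → true
  primary category ∈ {apparel, electronics}: apparel is in the set → true
  placed via mobile app: no → false
  order placed on a weekend: yes → true
  NOT first-time customer: no → true
  order subtotal ≥ 862.33 USD: 384.08 ≥ 862.33 is false
  first-time customer: no → false
Combine:
[1.1.1.1.1.1.2] false → false (antecedent false ⇒ implication holds) = true
[1.1.1.1.1.1] true AND true = true
[1.1.1.1.1] NOT true = false
[1.1.1.1] NOT false = true
[1.1.1.2] true AND false AND false = false
[1.1.1] true OR false = true
[1.1.2.1.2] true AND false = false
[1.1.2.1] true → false = false
[1.1.2.2] true AND true AND false AND false = false
[1.1.2] false OR false = false
[1.1] true → false = false
[1] NOT false = true
[root] NOT true = false
Overall: false → rejected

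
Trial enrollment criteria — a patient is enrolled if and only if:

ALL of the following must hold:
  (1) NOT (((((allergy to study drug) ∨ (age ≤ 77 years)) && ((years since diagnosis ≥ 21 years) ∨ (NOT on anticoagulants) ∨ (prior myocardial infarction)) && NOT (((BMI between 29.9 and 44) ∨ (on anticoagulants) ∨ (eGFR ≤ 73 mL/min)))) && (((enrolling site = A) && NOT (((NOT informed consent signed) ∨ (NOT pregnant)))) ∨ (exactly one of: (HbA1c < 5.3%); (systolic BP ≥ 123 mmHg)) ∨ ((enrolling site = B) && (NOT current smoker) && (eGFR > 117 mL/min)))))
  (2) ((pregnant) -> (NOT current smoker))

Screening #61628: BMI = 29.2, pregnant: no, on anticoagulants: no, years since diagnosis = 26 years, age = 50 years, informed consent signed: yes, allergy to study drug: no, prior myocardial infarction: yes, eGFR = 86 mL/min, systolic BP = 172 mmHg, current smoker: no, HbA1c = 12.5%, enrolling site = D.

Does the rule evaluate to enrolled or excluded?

Atomic conditions:
  allergy to study drug: no → false
  age ≤ 77 years: 50 ≤ 77 is true
  years since diagnosis ≥ 21 years: 26 ≥ 21 is true
  NOT on anticoagulants: no → true
  prior myocardial infarction: yes → true
  BMI between 29.9 and 44: 29.2 in [29.9, 44] is false
  on anticoagulants: no → false
  eGFR ≤ 73 mL/min: 86 ≤ 73 is false
  enrolling site = A: D == A is false
  NOT informed consent signed: yes → false
  NOT pregnant: no → true
  HbA1c < 5.3%: 12.5 < 5.3 is false
  systolic BP ≥ 123 mmHg: 172 ≥ 123 is true
  enrolling site = B: D == B is false
  NOT current smoker: no → true
  eGFR > 117 mL/min: 86 > 117 is false
  pregnant: no → false
Combine:
[1.1.1.1] false OR true = true
[1.1.1.2] true OR true OR true = true
[1.1.1.3.1] false OR false OR false = false
[1.1.1.3] NOT false = true
[1.1.1] true AND true AND true = true
[1.1.2.1.2.1] false OR true = true
[1.1.2.1.2] NOT true = false
[1.1.2.1] false AND false = false
[1.1.2.2] exactly-one(false, true) = true
[1.1.2.3] false AND true AND false = false
[1.1.2] false OR true OR false = true
[1.1] true AND true = true
[1] NOT true = false
[2] false → true (antecedent false ⇒ implication holds) = true
[root] false AND true = false
Overall: false → excluded

Excluded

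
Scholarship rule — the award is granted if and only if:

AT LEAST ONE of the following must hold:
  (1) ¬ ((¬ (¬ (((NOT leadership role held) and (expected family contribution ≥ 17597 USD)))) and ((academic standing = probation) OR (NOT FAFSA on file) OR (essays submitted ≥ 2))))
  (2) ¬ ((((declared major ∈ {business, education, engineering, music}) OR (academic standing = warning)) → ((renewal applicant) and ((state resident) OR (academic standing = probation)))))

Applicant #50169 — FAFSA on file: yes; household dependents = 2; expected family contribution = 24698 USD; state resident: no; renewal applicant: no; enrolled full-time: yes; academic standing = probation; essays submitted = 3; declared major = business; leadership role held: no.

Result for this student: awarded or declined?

Atomic conditions:
  NOT leadership role held: no → true
  expected family contribution ≥ 17597 USD: 24698 ≥ 17597 is true
  academic standing = probation: probation == probation is true
  NOT FAFSA on file: yes → false
  essays submitted ≥ 2: 3 ≥ 2 is true
  declared major ∈ {business, education, engineering, music}: business is in the set → true
  academic standing = warning: probation == warning is false
  renewal applicant: no → false
  state resident: no → false
Combine:
[1.1.1.1.1] true AND true = true
[1.1.1.1] NOT true = false
[1.1.1] NOT false = true
[1.1.2] true OR false OR true = true
[1.1] true AND true = true
[1] NOT true = false
[2.1.1] true OR false = true
[2.1.2.2] false OR true = true
[2.1.2] false AND true = false
[2.1] true → false = false
[2] NOT false = true
[root] false OR true = true
Overall: true → awarded

Awarded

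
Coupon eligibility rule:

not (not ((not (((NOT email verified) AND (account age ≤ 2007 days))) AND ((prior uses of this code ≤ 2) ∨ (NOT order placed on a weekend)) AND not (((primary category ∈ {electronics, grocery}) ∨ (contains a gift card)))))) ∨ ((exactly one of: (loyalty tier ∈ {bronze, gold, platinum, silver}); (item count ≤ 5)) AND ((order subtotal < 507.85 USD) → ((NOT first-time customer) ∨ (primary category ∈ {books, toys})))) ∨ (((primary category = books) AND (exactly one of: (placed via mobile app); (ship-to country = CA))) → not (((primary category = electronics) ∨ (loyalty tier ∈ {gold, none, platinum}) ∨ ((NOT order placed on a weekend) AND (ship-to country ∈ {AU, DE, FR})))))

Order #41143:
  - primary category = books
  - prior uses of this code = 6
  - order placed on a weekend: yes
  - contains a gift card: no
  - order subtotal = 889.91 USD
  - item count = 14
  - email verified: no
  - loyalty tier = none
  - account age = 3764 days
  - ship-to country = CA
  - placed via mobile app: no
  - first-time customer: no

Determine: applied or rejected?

Rejected

Atomic conditions:
  NOT email verified: no → true
  account age ≤ 2007 days: 3764 ≤ 2007 is false
  prior uses of this code ≤ 2: 6 ≤ 2 is false
  NOT order placed on a weekend: yes → false
  primary category ∈ {electronics, grocery}: books is not in the set → false
  contains a gift card: no → false
  loyalty tier ∈ {bronze, gold, platinum, silver}: none is not in the set → false
  item count ≤ 5: 14 ≤ 5 is false
  order subtotal < 507.85 USD: 889.91 < 507.85 is false
  NOT first-time customer: no → true
  primary category ∈ {books, toys}: books is in the set → true
  primary category = books: books == books is true
  placed via mobile app: no → false
  ship-to country = CA: CA == CA is true
  primary category = electronics: books == electronics is false
  loyalty tier ∈ {gold, none, platinum}: none is in the set → true
  ship-to country ∈ {AU, DE, FR}: CA is not in the set → false
Combine:
[1.1.1.1.1] true AND false = false
[1.1.1.1] NOT false = true
[1.1.1.2] false OR false = false
[1.1.1.3.1] false OR false = false
[1.1.1.3] NOT false = true
[1.1.1] true AND false AND true = false
[1.1] NOT false = true
[1] NOT true = false
[2.1] exactly-one(false, false) = false
[2.2.2] true OR true = true
[2.2] false → true (antecedent false ⇒ implication holds) = true
[2] false AND true = false
[3.1.2] exactly-one(false, true) = true
[3.1] true AND true = true
[3.2.1.3] false AND false = false
[3.2.1] false OR true OR false = true
[3.2] NOT true = false
[3] true → false = false
[root] false OR false OR false = false
Overall: false → rejected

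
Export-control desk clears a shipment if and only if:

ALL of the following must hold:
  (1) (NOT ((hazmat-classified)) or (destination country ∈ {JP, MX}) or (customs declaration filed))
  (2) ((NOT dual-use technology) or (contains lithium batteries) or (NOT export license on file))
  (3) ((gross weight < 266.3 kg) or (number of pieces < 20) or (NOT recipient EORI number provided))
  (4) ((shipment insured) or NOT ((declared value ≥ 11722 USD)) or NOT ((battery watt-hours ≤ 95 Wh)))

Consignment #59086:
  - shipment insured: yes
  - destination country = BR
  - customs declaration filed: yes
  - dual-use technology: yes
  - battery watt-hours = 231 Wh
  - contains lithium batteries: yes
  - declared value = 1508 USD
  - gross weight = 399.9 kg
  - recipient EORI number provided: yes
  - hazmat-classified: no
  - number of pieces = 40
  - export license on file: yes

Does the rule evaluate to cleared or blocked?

Blocked

Atomic conditions:
  hazmat-classified: no → false
  destination country ∈ {JP, MX}: BR is not in the set → false
  customs declaration filed: yes → true
  NOT dual-use technology: yes → false
  contains lithium batteries: yes → true
  NOT export license on file: yes → false
  gross weight < 266.3 kg: 399.9 < 266.3 is false
  number of pieces < 20: 40 < 20 is false
  NOT recipient EORI number provided: yes → false
  shipment insured: yes → true
  declared value ≥ 11722 USD: 1508 ≥ 11722 is false
  battery watt-hours ≤ 95 Wh: 231 ≤ 95 is false
Combine:
[1.1] NOT false = true
[1] true OR false OR true = true
[2] false OR true OR false = true
[3] false OR false OR false = false
[4.2] NOT false = true
[4.3] NOT false = true
[4] true OR true OR true = true
[root] true AND true AND false AND true = false
Overall: false → blocked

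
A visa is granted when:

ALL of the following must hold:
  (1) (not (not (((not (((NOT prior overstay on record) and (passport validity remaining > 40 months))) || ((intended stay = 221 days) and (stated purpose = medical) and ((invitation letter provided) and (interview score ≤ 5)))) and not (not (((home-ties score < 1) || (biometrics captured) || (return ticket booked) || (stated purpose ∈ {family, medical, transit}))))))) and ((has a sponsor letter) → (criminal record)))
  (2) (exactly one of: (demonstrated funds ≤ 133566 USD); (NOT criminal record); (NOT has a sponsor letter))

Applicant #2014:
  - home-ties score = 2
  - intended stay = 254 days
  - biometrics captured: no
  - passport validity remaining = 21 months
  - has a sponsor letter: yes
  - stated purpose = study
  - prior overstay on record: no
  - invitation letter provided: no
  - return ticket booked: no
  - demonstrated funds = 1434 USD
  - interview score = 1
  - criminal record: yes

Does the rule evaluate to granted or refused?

Refused

Atomic conditions:
  NOT prior overstay on record: no → true
  passport validity remaining > 40 months: 21 > 40 is false
  intended stay = 221 days: 254 == 221 is false
  stated purpose = medical: study == medical is false
  invitation letter provided: no → false
  interview score ≤ 5: 1 ≤ 5 is true
  home-ties score < 1: 2 < 1 is false
  biometrics captured: no → false
  return ticket booked: no → false
  stated purpose ∈ {family, medical, transit}: study is not in the set → false
  has a sponsor letter: yes → true
  criminal record: yes → true
  demonstrated funds ≤ 133566 USD: 1434 ≤ 133566 is true
  NOT criminal record: yes → false
  NOT has a sponsor letter: yes → false
Combine:
[1.1.1.1.1.1.1] true AND false = false
[1.1.1.1.1.1] NOT false = true
[1.1.1.1.1.2.3] false AND true = false
[1.1.1.1.1.2] false AND false AND false = false
[1.1.1.1.1] true OR false = true
[1.1.1.1.2.1.1] false OR false OR false OR false = false
[1.1.1.1.2.1] NOT false = true
[1.1.1.1.2] NOT true = false
[1.1.1.1] true AND false = false
[1.1.1] NOT false = true
[1.1] NOT true = false
[1.2] true → true = true
[1] false AND true = false
[2] exactly-one(true, false, false) = true
[root] false AND true = false
Overall: false → refused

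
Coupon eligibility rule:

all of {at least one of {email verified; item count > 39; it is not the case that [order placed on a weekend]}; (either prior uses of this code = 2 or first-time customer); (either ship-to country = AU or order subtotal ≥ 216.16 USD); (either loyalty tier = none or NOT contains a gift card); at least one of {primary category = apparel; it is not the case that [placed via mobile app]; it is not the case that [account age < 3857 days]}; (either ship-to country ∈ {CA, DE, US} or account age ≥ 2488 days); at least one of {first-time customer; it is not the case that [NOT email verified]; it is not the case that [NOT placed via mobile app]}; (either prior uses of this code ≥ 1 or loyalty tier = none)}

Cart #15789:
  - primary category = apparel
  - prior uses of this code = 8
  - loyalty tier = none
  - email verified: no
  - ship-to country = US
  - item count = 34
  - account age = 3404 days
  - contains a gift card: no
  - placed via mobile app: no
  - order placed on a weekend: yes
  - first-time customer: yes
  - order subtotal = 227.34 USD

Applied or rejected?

Atomic conditions:
  email verified: no → false
  item count > 39: 34 > 39 is false
  order placed on a weekend: yes → true
  prior uses of this code = 2: 8 == 2 is false
  first-time customer: yes → true
  ship-to country = AU: US == AU is false
  order subtotal ≥ 216.16 USD: 227.34 ≥ 216.16 is true
  loyalty tier = none: none == none is true
  NOT contains a gift card: no → true
  primary category = apparel: apparel == apparel is true
  placed via mobile app: no → false
  account age < 3857 days: 3404 < 3857 is true
  ship-to country ∈ {CA, DE, US}: US is in the set → true
  account age ≥ 2488 days: 3404 ≥ 2488 is true
  NOT email verified: no → true
  NOT placed via mobile app: no → true
  prior uses of this code ≥ 1: 8 ≥ 1 is true
Combine:
[1.3] NOT true = false
[1] false OR false OR false = false
[2] false OR true = true
[3] false OR true = true
[4] true OR true = true
[5.2] NOT false = true
[5.3] NOT true = false
[5] true OR true OR false = true
[6] true OR true = true
[7.2] NOT true = false
[7.3] NOT true = false
[7] true OR false OR false = true
[8] true OR true = true
[root] false AND true AND true AND true AND true AND true AND true AND true = false
Overall: false → rejected

Rejected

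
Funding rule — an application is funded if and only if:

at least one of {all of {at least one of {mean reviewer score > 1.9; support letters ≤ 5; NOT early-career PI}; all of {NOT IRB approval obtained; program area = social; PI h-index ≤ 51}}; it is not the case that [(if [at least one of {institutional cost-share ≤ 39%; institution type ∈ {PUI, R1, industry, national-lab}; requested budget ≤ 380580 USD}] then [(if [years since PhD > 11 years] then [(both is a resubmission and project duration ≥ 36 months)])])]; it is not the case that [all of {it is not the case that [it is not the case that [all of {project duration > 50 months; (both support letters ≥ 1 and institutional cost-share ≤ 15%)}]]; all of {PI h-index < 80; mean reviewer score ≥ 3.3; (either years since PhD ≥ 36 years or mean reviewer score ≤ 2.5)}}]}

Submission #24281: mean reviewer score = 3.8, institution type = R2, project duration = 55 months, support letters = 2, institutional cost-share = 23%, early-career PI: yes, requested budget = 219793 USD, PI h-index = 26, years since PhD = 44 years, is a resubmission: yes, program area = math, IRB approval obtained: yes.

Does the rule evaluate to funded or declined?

Atomic conditions:
  mean reviewer score > 1.9: 3.8 > 1.9 is true
  support letters ≤ 5: 2 ≤ 5 is true
  NOT early-career PI: yes → false
  NOT IRB approval obtained: yes → false
  program area = social: math == social is false
  PI h-index ≤ 51: 26 ≤ 51 is true
  institutional cost-share ≤ 39%: 23 ≤ 39 is true
  institution type ∈ {PUI, R1, industry, national-lab}: R2 is not in the set → false
  requested budget ≤ 380580 USD: 219793 ≤ 380580 is true
  years since PhD > 11 years: 44 > 11 is true
  is a resubmission: yes → true
  project duration ≥ 36 months: 55 ≥ 36 is true
  project duration > 50 months: 55 > 50 is true
  support letters ≥ 1: 2 ≥ 1 is true
  institutional cost-share ≤ 15%: 23 ≤ 15 is false
  PI h-index < 80: 26 < 80 is true
  mean reviewer score ≥ 3.3: 3.8 ≥ 3.3 is true
  years since PhD ≥ 36 years: 44 ≥ 36 is true
  mean reviewer score ≤ 2.5: 3.8 ≤ 2.5 is false
Combine:
[1.1] true OR true OR false = true
[1.2] false AND false AND true = false
[1] true AND false = false
[2.1.1] true OR false OR true = true
[2.1.2.2] true AND true = true
[2.1.2] true → true = true
[2.1] true → true = true
[2] NOT true = false
[3.1.1.1.1.2] true AND false = false
[3.1.1.1.1] true AND false = false
[3.1.1.1] NOT false = true
[3.1.1] NOT true = false
[3.1.2.3] true OR false = true
[3.1.2] true AND true AND true = true
[3.1] false AND true = false
[3] NOT false = true
[root] false OR false OR true = true
Overall: true → funded

Funded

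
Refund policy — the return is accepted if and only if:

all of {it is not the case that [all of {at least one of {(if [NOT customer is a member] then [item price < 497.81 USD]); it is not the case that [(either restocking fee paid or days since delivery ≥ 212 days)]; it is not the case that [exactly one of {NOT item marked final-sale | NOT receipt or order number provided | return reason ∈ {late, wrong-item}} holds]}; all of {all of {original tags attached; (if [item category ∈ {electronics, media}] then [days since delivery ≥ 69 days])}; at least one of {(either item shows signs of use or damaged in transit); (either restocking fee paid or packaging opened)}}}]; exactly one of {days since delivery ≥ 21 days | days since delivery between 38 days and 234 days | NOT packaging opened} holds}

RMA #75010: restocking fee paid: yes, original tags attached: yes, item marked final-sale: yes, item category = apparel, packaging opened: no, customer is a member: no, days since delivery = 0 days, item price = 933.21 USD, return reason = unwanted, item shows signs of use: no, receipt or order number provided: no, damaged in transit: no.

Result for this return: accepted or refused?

Accepted

Atomic conditions:
  NOT customer is a member: no → true
  item price < 497.81 USD: 933.21 < 497.81 is false
  restocking fee paid: yes → true
  days since delivery ≥ 212 days: 0 ≥ 212 is false
  NOT item marked final-sale: yes → false
  NOT receipt or order number provided: no → true
  return reason ∈ {late, wrong-item}: unwanted is not in the set → false
  original tags attached: yes → true
  item category ∈ {electronics, media}: apparel is not in the set → false
  days since delivery ≥ 69 days: 0 ≥ 69 is false
  item shows signs of use: no → false
  damaged in transit: no → false
  packaging opened: no → false
  days since delivery ≥ 21 days: 0 ≥ 21 is false
  days since delivery between 38 days and 234 days: 0 in [38, 234] is false
  NOT packaging opened: no → true
Combine:
[1.1.1.1] true → false = false
[1.1.1.2.1] true OR false = true
[1.1.1.2] NOT true = false
[1.1.1.3.1] exactly-one(false, true, false) = true
[1.1.1.3] NOT true = false
[1.1.1] false OR false OR false = false
[1.1.2.1.2] false → false (antecedent false ⇒ implication holds) = true
[1.1.2.1] true AND true = true
[1.1.2.2.1] false OR false = false
[1.1.2.2.2] true OR false = true
[1.1.2.2] false OR true = true
[1.1.2] true AND true = true
[1.1] false AND true = false
[1] NOT false = true
[2] exactly-one(false, false, true) = true
[root] true AND true = true
Overall: true → accepted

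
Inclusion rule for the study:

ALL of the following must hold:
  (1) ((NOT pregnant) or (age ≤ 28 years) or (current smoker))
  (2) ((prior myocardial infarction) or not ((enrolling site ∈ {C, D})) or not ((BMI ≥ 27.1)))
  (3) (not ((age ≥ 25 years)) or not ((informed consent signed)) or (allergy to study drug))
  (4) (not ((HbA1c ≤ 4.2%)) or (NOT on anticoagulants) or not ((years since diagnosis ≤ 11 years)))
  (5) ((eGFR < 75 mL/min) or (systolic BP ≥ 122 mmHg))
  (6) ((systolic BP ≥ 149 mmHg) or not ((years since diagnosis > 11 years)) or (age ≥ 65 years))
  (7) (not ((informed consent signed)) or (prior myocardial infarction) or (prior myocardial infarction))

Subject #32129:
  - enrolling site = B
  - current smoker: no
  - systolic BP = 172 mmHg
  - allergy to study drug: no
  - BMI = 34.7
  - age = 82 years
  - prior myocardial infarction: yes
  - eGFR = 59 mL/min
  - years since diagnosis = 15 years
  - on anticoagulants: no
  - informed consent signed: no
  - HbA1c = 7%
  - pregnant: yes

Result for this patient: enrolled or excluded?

Excluded

Atomic conditions:
  NOT pregnant: yes → false
  age ≤ 28 years: 82 ≤ 28 is false
  current smoker: no → false
  prior myocardial infarction: yes → true
  enrolling site ∈ {C, D}: B is not in the set → false
  BMI ≥ 27.1: 34.7 ≥ 27.1 is true
  age ≥ 25 years: 82 ≥ 25 is true
  informed consent signed: no → false
  allergy to study drug: no → false
  HbA1c ≤ 4.2%: 7 ≤ 4.2 is false
  NOT on anticoagulants: no → true
  years since diagnosis ≤ 11 years: 15 ≤ 11 is false
  eGFR < 75 mL/min: 59 < 75 is true
  systolic BP ≥ 122 mmHg: 172 ≥ 122 is true
  systolic BP ≥ 149 mmHg: 172 ≥ 149 is true
  years since diagnosis > 11 years: 15 > 11 is true
  age ≥ 65 years: 82 ≥ 65 is true
Combine:
[1] false OR false OR false = false
[2.2] NOT false = true
[2.3] NOT true = false
[2] true OR true OR false = true
[3.1] NOT true = false
[3.2] NOT false = true
[3] false OR true OR false = true
[4.1] NOT false = true
[4.3] NOT false = true
[4] true OR true OR true = true
[5] true OR true = true
[6.2] NOT true = false
[6] true OR false OR true = true
[7.1] NOT false = true
[7] true OR true OR true = true
[root] false AND true AND true AND true AND true AND true AND true = false
Overall: false → excluded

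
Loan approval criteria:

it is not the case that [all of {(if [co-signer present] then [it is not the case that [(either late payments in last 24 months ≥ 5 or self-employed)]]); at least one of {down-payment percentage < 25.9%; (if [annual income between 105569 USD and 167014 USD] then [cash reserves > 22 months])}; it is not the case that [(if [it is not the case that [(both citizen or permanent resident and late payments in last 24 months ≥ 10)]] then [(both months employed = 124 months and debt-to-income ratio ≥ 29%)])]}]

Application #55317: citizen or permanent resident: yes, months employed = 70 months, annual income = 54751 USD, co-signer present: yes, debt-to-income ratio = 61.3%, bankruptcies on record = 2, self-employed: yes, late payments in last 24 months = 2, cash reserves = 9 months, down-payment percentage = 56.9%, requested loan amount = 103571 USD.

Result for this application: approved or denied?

Approved

Atomic conditions:
  co-signer present: yes → true
  late payments in last 24 months ≥ 5: 2 ≥ 5 is false
  self-employed: yes → true
  down-payment percentage < 25.9%: 56.9 < 25.9 is false
  annual income between 105569 USD and 167014 USD: 54751 in [105569, 167014] is false
  cash reserves > 22 months: 9 > 22 is false
  citizen or permanent resident: yes → true
  late payments in last 24 months ≥ 10: 2 ≥ 10 is false
  months employed = 124 months: 70 == 124 is false
  debt-to-income ratio ≥ 29%: 61.3 ≥ 29 is true
Combine:
[1.1.2.1] false OR true = true
[1.1.2] NOT true = false
[1.1] true → false = false
[1.2.2] false → false (antecedent false ⇒ implication holds) = true
[1.2] false OR true = true
[1.3.1.1.1] true AND false = false
[1.3.1.1] NOT false = true
[1.3.1.2] false AND true = false
[1.3.1] true → false = false
[1.3] NOT false = true
[1] false AND true AND true = false
[root] NOT false = true
Overall: true → approved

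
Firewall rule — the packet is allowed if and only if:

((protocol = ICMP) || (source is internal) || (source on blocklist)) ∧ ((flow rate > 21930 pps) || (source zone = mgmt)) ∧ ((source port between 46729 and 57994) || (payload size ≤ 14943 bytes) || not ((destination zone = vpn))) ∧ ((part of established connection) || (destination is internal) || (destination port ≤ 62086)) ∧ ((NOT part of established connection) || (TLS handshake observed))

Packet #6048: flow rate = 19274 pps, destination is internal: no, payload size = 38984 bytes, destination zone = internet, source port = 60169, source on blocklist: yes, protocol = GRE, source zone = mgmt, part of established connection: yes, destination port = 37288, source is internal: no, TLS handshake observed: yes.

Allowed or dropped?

Allowed

Atomic conditions:
  protocol = ICMP: GRE == ICMP is false
  source is internal: no → false
  source on blocklist: yes → true
  flow rate > 21930 pps: 19274 > 21930 is false
  source zone = mgmt: mgmt == mgmt is true
  source port between 46729 and 57994: 60169 in [46729, 57994] is false
  payload size ≤ 14943 bytes: 38984 ≤ 14943 is false
  destination zone = vpn: internet == vpn is false
  part of established connection: yes → true
  destination is internal: no → false
  destination port ≤ 62086: 37288 ≤ 62086 is true
  NOT part of established connection: yes → false
  TLS handshake observed: yes → true
Combine:
[1] false OR false OR true = true
[2] false OR true = true
[3.3] NOT false = true
[3] false OR false OR true = true
[4] true OR false OR true = true
[5] false OR true = true
[root] true AND true AND true AND true AND true = true
Overall: true → allowed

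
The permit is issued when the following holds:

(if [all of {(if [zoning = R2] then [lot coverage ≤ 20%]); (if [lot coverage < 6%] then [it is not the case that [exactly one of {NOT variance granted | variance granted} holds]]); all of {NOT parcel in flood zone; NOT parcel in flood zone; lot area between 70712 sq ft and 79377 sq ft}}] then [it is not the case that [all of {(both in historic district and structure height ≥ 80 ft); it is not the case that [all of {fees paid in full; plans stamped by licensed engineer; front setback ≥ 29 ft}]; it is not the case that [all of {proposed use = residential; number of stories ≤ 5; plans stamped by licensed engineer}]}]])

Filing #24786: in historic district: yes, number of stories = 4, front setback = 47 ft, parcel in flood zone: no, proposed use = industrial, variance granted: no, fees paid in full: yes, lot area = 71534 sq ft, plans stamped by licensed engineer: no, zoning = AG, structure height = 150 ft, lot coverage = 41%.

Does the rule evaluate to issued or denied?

Denied

Atomic conditions:
  zoning = R2: AG == R2 is false
  lot coverage ≤ 20%: 41 ≤ 20 is false
  lot coverage < 6%: 41 < 6 is false
  NOT variance granted: no → true
  variance granted: no → false
  NOT parcel in flood zone: no → true
  lot area between 70712 sq ft and 79377 sq ft: 71534 in [70712, 79377] is true
  in historic district: yes → true
  structure height ≥ 80 ft: 150 ≥ 80 is true
  fees paid in full: yes → true
  plans stamped by licensed engineer: no → false
  front setback ≥ 29 ft: 47 ≥ 29 is true
  proposed use = residential: industrial == residential is false
  number of stories ≤ 5: 4 ≤ 5 is true
Combine:
[1.1] false → false (antecedent false ⇒ implication holds) = true
[1.2.2.1] exactly-one(true, false) = true
[1.2.2] NOT true = false
[1.2] false → false (antecedent false ⇒ implication holds) = true
[1.3] true AND true AND true = true
[1] true AND true AND true = true
[2.1.1] true AND true = true
[2.1.2.1] true AND false AND true = false
[2.1.2] NOT false = true
[2.1.3.1] false AND true AND false = false
[2.1.3] NOT false = true
[2.1] true AND true AND true = true
[2] NOT true = false
[root] true → false = false
Overall: false → denied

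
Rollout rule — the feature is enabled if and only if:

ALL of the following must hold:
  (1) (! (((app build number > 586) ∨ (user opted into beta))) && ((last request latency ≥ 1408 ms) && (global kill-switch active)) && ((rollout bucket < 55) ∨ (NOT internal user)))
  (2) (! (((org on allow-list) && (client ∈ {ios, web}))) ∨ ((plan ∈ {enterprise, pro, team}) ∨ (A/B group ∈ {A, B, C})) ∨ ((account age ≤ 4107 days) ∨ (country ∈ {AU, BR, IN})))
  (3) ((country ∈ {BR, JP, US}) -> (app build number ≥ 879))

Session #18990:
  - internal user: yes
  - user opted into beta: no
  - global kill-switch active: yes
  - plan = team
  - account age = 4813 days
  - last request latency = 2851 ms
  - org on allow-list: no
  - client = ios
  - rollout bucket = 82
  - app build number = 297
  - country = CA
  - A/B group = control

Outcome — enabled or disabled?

Disabled

Atomic conditions:
  app build number > 586: 297 > 586 is false
  user opted into beta: no → false
  last request latency ≥ 1408 ms: 2851 ≥ 1408 is true
  global kill-switch active: yes → true
  rollout bucket < 55: 82 < 55 is false
  NOT internal user: yes → false
  org on allow-list: no → false
  client ∈ {ios, web}: ios is in the set → true
  plan ∈ {enterprise, pro, team}: team is in the set → true
  A/B group ∈ {A, B, C}: control is not in the set → false
  account age ≤ 4107 days: 4813 ≤ 4107 is false
  country ∈ {AU, BR, IN}: CA is not in the set → false
  country ∈ {BR, JP, US}: CA is not in the set → false
  app build number ≥ 879: 297 ≥ 879 is false
Combine:
[1.1.1] false OR false = false
[1.1] NOT false = true
[1.2] true AND true = true
[1.3] false OR false = false
[1] true AND true AND false = false
[2.1.1] false AND true = false
[2.1] NOT false = true
[2.2] true OR false = true
[2.3] false OR false = false
[2] true OR true OR false = true
[3] false → false (antecedent false ⇒ implication holds) = true
[root] false AND true AND true = false
Overall: false → disabled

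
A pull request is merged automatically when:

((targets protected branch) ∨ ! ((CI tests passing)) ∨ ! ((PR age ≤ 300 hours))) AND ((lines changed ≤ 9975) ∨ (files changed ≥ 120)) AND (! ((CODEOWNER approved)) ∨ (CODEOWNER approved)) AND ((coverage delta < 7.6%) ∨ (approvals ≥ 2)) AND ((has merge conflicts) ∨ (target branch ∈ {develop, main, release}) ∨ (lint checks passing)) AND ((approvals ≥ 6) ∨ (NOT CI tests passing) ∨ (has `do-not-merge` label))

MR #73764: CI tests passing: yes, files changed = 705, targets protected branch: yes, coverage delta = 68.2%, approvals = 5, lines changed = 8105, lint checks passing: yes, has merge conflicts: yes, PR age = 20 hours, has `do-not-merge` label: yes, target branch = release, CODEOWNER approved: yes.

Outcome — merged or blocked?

Merged

Atomic conditions:
  targets protected branch: yes → true
  CI tests passing: yes → true
  PR age ≤ 300 hours: 20 ≤ 300 is true
  lines changed ≤ 9975: 8105 ≤ 9975 is true
  files changed ≥ 120: 705 ≥ 120 is true
  CODEOWNER approved: yes → true
  coverage delta < 7.6%: 68.2 < 7.6 is false
  approvals ≥ 2: 5 ≥ 2 is true
  has merge conflicts: yes → true
  target branch ∈ {develop, main, release}: release is in the set → true
  lint checks passing: yes → true
  approvals ≥ 6: 5 ≥ 6 is false
  NOT CI tests passing: yes → false
  has `do-not-merge` label: yes → true
Combine:
[1.2] NOT true = false
[1.3] NOT true = false
[1] true OR false OR false = true
[2] true OR true = true
[3.1] NOT true = false
[3] false OR true = true
[4] false OR true = true
[5] true OR true OR true = true
[6] false OR false OR true = true
[root] true AND true AND true AND true AND true AND true = true
Overall: true → merged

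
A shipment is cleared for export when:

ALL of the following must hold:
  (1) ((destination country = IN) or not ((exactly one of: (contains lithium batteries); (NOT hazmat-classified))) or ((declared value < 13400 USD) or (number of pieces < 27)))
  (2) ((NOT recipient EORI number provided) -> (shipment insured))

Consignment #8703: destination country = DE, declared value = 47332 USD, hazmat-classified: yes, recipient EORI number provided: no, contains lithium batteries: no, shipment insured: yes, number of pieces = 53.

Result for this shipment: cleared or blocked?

Cleared

Atomic conditions:
  destination country = IN: DE == IN is false
  contains lithium batteries: no → false
  NOT hazmat-classified: yes → false
  declared value < 13400 USD: 47332 < 13400 is false
  number of pieces < 27: 53 < 27 is false
  NOT recipient EORI number provided: no → true
  shipment insured: yes → true
Combine:
[1.2.1] exactly-one(false, false) = false
[1.2] NOT false = true
[1.3] false OR false = false
[1] false OR true OR false = true
[2] true → true = true
[root] true AND true = true
Overall: true → cleared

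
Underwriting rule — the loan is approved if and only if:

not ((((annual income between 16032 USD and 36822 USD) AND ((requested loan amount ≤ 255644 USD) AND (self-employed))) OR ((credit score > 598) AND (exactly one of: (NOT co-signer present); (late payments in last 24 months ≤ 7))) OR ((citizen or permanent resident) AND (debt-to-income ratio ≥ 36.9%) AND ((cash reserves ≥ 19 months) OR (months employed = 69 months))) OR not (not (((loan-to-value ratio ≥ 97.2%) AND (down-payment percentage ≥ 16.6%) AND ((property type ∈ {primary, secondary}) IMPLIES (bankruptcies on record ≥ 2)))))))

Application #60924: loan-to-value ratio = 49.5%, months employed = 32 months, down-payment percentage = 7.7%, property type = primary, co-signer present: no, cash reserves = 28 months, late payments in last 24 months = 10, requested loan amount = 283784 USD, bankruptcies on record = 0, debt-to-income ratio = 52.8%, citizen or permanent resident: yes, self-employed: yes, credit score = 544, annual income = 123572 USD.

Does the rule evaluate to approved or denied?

Denied

Atomic conditions:
  annual income between 16032 USD and 36822 USD: 123572 in [16032, 36822] is false
  requested loan amount ≤ 255644 USD: 283784 ≤ 255644 is false
  self-employed: yes → true
  credit score > 598: 544 > 598 is false
  NOT co-signer present: no → true
  late payments in last 24 months ≤ 7: 10 ≤ 7 is false
  citizen or permanent resident: yes → true
  debt-to-income ratio ≥ 36.9%: 52.8 ≥ 36.9 is true
  cash reserves ≥ 19 months: 28 ≥ 19 is true
  months employed = 69 months: 32 == 69 is false
  loan-to-value ratio ≥ 97.2%: 49.5 ≥ 97.2 is false
  down-payment percentage ≥ 16.6%: 7.7 ≥ 16.6 is false
  property type ∈ {primary, secondary}: primary is in the set → true
  bankruptcies on record ≥ 2: 0 ≥ 2 is false
Combine:
[1.1.2] false AND true = false
[1.1] false AND false = false
[1.2.2] exactly-one(true, false) = true
[1.2] false AND true = false
[1.3.3] true OR false = true
[1.3] true AND true AND true = true
[1.4.1.1.3] true → false = false
[1.4.1.1] false AND false AND false = false
[1.4.1] NOT false = true
[1.4] NOT true = false
[1] false OR false OR true OR false = true
[root] NOT true = false
Overall: false → denied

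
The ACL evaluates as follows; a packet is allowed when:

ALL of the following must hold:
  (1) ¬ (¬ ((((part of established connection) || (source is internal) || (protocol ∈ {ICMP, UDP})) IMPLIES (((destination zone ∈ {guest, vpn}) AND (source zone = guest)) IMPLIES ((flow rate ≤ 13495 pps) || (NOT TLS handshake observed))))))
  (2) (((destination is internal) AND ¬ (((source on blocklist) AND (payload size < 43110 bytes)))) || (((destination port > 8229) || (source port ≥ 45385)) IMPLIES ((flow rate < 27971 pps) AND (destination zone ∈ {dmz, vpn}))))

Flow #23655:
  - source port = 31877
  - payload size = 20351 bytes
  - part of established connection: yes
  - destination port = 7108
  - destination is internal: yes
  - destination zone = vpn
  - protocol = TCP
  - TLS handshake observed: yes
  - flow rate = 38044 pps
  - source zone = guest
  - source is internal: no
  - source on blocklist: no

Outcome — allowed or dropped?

Dropped

Atomic conditions:
  part of established connection: yes → true
  source is internal: no → false
  protocol ∈ {ICMP, UDP}: TCP is not in the set → false
  destination zone ∈ {guest, vpn}: vpn is in the set → true
  source zone = guest: guest == guest is true
  flow rate ≤ 13495 pps: 38044 ≤ 13495 is false
  NOT TLS handshake observed: yes → false
  destination is internal: yes → true
  source on blocklist: no → false
  payload size < 43110 bytes: 20351 < 43110 is true
  destination port > 8229: 7108 > 8229 is false
  source port ≥ 45385: 31877 ≥ 45385 is false
  flow rate < 27971 pps: 38044 < 27971 is false
  destination zone ∈ {dmz, vpn}: vpn is in the set → true
Combine:
[1.1.1.1] true OR false OR false = true
[1.1.1.2.1] true AND true = true
[1.1.1.2.2] false OR false = false
[1.1.1.2] true → false = false
[1.1.1] true → false = false
[1.1] NOT false = true
[1] NOT true = false
[2.1.2.1] false AND true = false
[2.1.2] NOT false = true
[2.1] true AND true = true
[2.2.1] false OR false = false
[2.2.2] false AND true = false
[2.2] false → false (antecedent false ⇒ implication holds) = true
[2] true OR true = true
[root] false AND true = false
Overall: false → dropped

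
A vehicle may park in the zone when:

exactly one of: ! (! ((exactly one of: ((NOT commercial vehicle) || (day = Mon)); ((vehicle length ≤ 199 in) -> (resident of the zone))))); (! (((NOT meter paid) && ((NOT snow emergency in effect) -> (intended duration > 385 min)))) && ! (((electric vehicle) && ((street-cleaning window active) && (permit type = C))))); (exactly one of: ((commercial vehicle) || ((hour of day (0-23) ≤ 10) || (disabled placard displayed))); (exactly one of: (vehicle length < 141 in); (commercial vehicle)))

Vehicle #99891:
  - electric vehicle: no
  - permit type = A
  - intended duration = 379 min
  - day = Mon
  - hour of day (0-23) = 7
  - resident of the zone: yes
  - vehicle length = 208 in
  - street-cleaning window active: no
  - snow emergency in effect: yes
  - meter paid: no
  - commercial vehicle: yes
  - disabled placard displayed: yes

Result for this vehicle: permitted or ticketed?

Ticketed

Atomic conditions:
  NOT commercial vehicle: yes → false
  day = Mon: Mon == Mon is true
  vehicle length ≤ 199 in: 208 ≤ 199 is false
  resident of the zone: yes → true
  NOT meter paid: no → true
  NOT snow emergency in effect: yes → false
  intended duration > 385 min: 379 > 385 is false
  electric vehicle: no → false
  street-cleaning window active: no → false
  permit type = C: A == C is false
  commercial vehicle: yes → true
  hour of day (0-23) ≤ 10: 7 ≤ 10 is true
  disabled placard displayed: yes → true
  vehicle length < 141 in: 208 < 141 is false
Combine:
[1.1.1.1] false OR true = true
[1.1.1.2] false → true (antecedent false ⇒ implication holds) = true
[1.1.1] exactly-one(true, true) = false
[1.1] NOT false = true
[1] NOT true = false
[2.1.1.2] false → false (antecedent false ⇒ implication holds) = true
[2.1.1] true AND true = true
[2.1] NOT true = false
[2.2.1.2] false AND false = false
[2.2.1] false AND false = false
[2.2] NOT false = true
[2] false AND true = false
[3.1.2] true OR true = true
[3.1] true OR true = true
[3.2] exactly-one(false, true) = true
[3] exactly-one(true, true) = false
[root] exactly-one(false, false, false) = false
Overall: false → ticketed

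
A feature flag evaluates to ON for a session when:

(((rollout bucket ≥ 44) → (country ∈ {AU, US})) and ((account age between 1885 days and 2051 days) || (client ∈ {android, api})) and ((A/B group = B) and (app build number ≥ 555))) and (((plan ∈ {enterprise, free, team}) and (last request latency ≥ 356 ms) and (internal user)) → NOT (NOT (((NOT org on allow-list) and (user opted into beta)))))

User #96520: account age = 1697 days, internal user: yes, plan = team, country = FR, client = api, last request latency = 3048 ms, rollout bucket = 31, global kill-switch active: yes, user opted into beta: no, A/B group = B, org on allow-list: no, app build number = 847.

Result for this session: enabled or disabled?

Disabled

Atomic conditions:
  rollout bucket ≥ 44: 31 ≥ 44 is false
  country ∈ {AU, US}: FR is not in the set → false
  account age between 1885 days and 2051 days: 1697 in [1885, 2051] is false
  client ∈ {android, api}: api is in the set → true
  A/B group = B: B == B is true
  app build number ≥ 555: 847 ≥ 555 is true
  plan ∈ {enterprise, free, team}: team is in the set → true
  last request latency ≥ 356 ms: 3048 ≥ 356 is true
  internal user: yes → true
  NOT org on allow-list: no → true
  user opted into beta: no → false
Combine:
[1.1] false → false (antecedent false ⇒ implication holds) = true
[1.2] false OR true = true
[1.3] true AND true = true
[1] true AND true AND true = true
[2.1] true AND true AND true = true
[2.2.1.1] true AND false = false
[2.2.1] NOT false = true
[2.2] NOT true = false
[2] true → false = false
[root] true AND false = false
Overall: false → disabled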